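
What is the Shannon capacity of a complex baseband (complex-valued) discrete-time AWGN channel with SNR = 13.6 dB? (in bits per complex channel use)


SNR_linear = 10^(13.6/10) = 22.9087; C = log2(1 + SNR_linear) = log2(1 + 22.9087) = 4.5795

4.5795 bits/channel use


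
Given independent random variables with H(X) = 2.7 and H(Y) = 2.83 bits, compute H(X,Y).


For independent variables, H(X,Y) = H(X) + H(Y) = 2.7 + 2.83 = 5.53

5.53 bits


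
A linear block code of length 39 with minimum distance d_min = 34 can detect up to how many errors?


Detection capability = d_min - 1 = 34 - 1 = 33

33 errors


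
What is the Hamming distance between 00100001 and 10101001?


Count differing positions: ^ . . . ^ . . . = 2 differences

2


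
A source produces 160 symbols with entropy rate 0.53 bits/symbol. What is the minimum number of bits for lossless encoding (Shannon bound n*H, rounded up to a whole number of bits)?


Minimum bits >= n * H = 160 * 0.53 = 84.8, rounded up to a whole number of bits = 85

85 bits


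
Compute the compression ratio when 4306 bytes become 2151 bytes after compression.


Ratio = original / compressed = 4306 / 2151 = 2.0019

2.0019


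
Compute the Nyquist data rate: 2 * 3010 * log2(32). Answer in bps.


Rate = 2 * B * log2(M) = 2 * 3010 * 5.0 = 30100.0

30100.0 bps


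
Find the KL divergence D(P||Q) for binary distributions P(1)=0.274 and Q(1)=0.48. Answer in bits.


KL = p*log2(p/q) + (1-p)*log2((1-p)/(1-q)) = 0.274*log2(0.274/0.48) + 0.726*log2(0.726/0.52) = 0.1279

0.1279 bits


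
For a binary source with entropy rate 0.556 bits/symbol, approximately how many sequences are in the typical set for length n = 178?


log2|A_typical| = nH = 178 * 0.556 = 98.968, so |A_typical| ~ 2^98.968 = 6.199e+29

6.199e+29


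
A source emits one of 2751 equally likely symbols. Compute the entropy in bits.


H = log2(n) = log2(2751) = 11.4257

11.4257 bits


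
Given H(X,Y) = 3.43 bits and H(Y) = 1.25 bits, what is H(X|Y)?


H(X|Y) = H(X,Y) - H(Y) = 3.43 - 1.25 = 2.18

2.18 bits


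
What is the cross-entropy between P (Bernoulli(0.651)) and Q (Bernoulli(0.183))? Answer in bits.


H(P,Q) = -p*log2(q) - (1-p)*log2(1-q). -0.651*log2(0.183) = 1.595005; -0.349*log2(0.817) = 0.101766. H(P,Q) = 1.595005 + 0.101766 = 1.6968

1.6968 bits


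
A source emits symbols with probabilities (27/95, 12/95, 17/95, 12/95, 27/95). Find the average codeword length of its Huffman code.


Huffman construction (repeatedly merge the two least-probable nodes; each merge adds 1 bit to every symbol beneath it): 12/95 + 12/95 = 24/95; 17/95 + 24/95 = 41/95; 27/95 + 27/95 = 54/95; 41/95 + 54/95 = 1. Resulting codeword lengths (in the order the probabilities were given): (2, 3, 2, 3, 2). L_avg = sum(p_i * l_i) = 27/95*2 + 12/95*3 + 17/95*2 + 12/95*3 + 27/95*2 = 214/95 = 2.2526

2.2526 bits


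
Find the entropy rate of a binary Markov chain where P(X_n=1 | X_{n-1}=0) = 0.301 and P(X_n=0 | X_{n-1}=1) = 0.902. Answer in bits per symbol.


Stationary distribution: pi_0 = p10/(p01+p10) = 0.7498, pi_1 = 0.2502. Entropy rate H' = pi_0*H(p01) + pi_1*H(p10) = 0.7498*0.8825 + 0.2502*0.4626 = 0.7775

0.7775 bits/symbol


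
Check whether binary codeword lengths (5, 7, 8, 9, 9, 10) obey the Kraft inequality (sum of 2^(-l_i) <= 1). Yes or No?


Kraft sum = sum(2^(-l_i)) = 0.0479, need <= 1. Result: satisfied (a binary prefix-free code with these lengths exists)

Yes


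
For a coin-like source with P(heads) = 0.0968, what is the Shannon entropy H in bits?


H = -p*log2(p) - (1-p)*log2(1-p). -0.0968*log2(0.0968) = 0.326105; -0.9032*log2(0.9032) = 0.132664. H = 0.326105 + 0.132664 = 0.4588

0.4588 bits


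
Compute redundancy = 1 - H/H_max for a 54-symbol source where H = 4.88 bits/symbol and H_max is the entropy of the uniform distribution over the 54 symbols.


H_max = log2(K) = log2(54) = 5.7549 bits/symbol. Redundancy = 1 - H/H_max = 1 - 4.88/5.7549 = 1 - 0.848 = 0.152

0.152


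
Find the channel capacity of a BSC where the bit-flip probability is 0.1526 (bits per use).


H(p) = -p*log2(p) - (1-p)*log2(1-p) = -0.1526*log2(0.1526) - 0.8474*log2(0.8474) = 0.413878 + 0.202431 = 0.6163. C = 1 - H(p) = 1 - 0.6163 = 0.3837

0.3837 bits


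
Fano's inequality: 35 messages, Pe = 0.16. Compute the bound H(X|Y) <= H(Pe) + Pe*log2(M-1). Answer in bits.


H(Pe) = -Pe*log2(Pe) - (1-Pe)*log2(1-Pe) = -0.16*log2(0.16) - 0.84*log2(0.84) = 0.423017 + 0.211293 = 0.6343. Pe*log2(M-1) = 0.16*log2(34) = 0.813994. Bound = H(Pe) + Pe*log2(M-1) = 0.423017 + 0.211293 + 0.813994 = 1.4483

1.4483 bits


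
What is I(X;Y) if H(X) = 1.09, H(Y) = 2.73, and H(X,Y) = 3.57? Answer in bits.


I(X;Y) = H(X) + H(Y) - H(X,Y) = 1.09 + 2.73 - 3.57 = 0.25

0.25 bits


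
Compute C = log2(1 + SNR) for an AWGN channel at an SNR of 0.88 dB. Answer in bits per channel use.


SNR_linear = 10^(0.88/10) = 1.2246; C = log2(1 + SNR_linear) = log2(1 + 1.2246) = 1.1536

1.1536 bits/channel use


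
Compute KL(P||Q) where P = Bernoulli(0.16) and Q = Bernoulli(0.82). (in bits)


KL = p*log2(p/q) + (1-p)*log2((1-p)/(1-q)) = 0.16*log2(0.16/0.82) + 0.84*log2(0.84/0.18) = 1.4896

1.4896 bits


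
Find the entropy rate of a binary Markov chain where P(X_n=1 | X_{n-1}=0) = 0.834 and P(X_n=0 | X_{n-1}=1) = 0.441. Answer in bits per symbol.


Stationary distribution: pi_0 = p10/(p01+p10) = 0.3459, pi_1 = 0.6541. Entropy rate H' = pi_0*H(p01) + pi_1*H(p10) = 0.3459*0.6485 + 0.6541*0.9899 = 0.8718

0.8718 bits/symbol


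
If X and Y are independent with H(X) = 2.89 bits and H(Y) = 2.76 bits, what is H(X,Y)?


For independent variables, H(X,Y) = H(X) + H(Y) = 2.89 + 2.76 = 5.65

5.65 bits


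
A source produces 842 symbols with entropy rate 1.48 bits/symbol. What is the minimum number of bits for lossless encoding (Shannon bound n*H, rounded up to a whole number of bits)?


Minimum bits >= n * H = 842 * 1.48 = 1246.16, rounded up to a whole number of bits = 1247

1247 bits


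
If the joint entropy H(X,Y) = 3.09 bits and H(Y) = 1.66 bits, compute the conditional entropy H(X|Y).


H(X|Y) = H(X,Y) - H(Y) = 3.09 - 1.66 = 1.43

1.43 bits


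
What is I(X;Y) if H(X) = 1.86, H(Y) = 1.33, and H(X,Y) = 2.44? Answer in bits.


I(X;Y) = H(X) + H(Y) - H(X,Y) = 1.86 + 1.33 - 2.44 = 0.75

0.75 bits


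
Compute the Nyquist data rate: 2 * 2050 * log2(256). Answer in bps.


Rate = 2 * B * log2(M) = 2 * 2050 * 8.0 = 32800.0

32800.0 bps


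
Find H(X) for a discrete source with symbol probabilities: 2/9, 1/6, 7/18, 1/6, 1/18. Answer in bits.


H = -sum(p_i * log2(p_i)). Terms: -(2/9)*log2(2/9) = 0.482206; -(1/6)*log2(1/6) = 0.430827; -(7/18)*log2(7/18) = 0.529888; -(1/6)*log2(1/6) = 0.430827; -(1/18)*log2(1/18) = 0.231663. H = 0.482206 + 0.430827 + 0.529888 + 0.430827 + 0.231663 = 2.1054

2.1054 bits


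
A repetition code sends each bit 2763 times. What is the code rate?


Rate = k/n = 1/2763

1/2763


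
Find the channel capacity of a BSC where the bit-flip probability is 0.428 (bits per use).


H(p) = -p*log2(p) - (1-p)*log2(1-p) = -0.428*log2(0.428) - 0.572*log2(0.572) = 0.524008 + 0.460982 = 0.985. C = 1 - H(p) = 1 - 0.985 = 0.015

0.015 bits


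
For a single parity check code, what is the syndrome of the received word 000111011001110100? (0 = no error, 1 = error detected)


Syndrome = XOR of all bits = 0 XOR 0 XOR 0 XOR 1 XOR 1 XOR 1 XOR 0 XOR 1 XOR 1 XOR 0 XOR 0 XOR 1 XOR 1 XOR 1 XOR 0 XOR 1 XOR 0 XOR 0 = 1

1


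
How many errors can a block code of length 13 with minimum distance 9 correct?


Correction capability = floor((d-1)/2) = floor((9-1)/2) = 4

4 errors


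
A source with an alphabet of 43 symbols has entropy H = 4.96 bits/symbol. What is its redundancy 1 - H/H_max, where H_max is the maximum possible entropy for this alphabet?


H_max = log2(K) = log2(43) = 5.4263 bits/symbol. Redundancy = 1 - H/H_max = 1 - 4.96/5.4263 = 1 - 0.9141 = 0.0859

0.0859


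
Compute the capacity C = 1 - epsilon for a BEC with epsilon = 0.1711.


C = 1 - epsilon = 1 - 0.1711 = 0.8289

0.8289 bits


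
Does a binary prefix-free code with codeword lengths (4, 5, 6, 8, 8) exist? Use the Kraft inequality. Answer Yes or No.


Kraft sum = sum(2^(-l_i)) = 0.1172, need <= 1. Result: satisfied (a binary prefix-free code with these lengths exists)

Yes


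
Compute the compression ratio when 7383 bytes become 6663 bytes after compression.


Ratio = original / compressed = 7383 / 6663 = 1.1081

1.1081


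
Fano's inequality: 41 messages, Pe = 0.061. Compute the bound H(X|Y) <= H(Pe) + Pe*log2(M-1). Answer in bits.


H(Pe) = -Pe*log2(Pe) - (1-Pe)*log2(1-Pe) = -0.061*log2(0.061) - 0.939*log2(0.939) = 0.246138 + 0.085264 = 0.3314. Pe*log2(M-1) = 0.061*log2(40) = 0.324638. Bound = H(Pe) + Pe*log2(M-1) = 0.246138 + 0.085264 + 0.324638 = 0.656

0.656 bits


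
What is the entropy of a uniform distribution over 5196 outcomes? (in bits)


H = log2(n) = log2(5196) = 12.3432

12.3432 bits


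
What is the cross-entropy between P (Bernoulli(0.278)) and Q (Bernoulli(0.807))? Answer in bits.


H(P,Q) = -p*log2(q) - (1-p)*log2(1-q). -0.278*log2(0.807) = 0.086002; -0.722*log2(0.193) = 1.713542. H(P,Q) = 0.086002 + 1.713542 = 1.7995

1.7995 bits


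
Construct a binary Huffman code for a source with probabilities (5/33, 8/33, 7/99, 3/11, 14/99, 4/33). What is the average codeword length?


Huffman construction (repeatedly merge the two least-probable nodes; each merge adds 1 bit to every symbol beneath it): 7/99 + 4/33 = 19/99; 14/99 + 5/33 = 29/99; 19/99 + 8/33 = 43/99; 3/11 + 29/99 = 56/99; 43/99 + 56/99 = 1. Resulting codeword lengths (in the order the probabilities were given): (3, 2, 3, 2, 3, 3). L_avg = sum(p_i * l_i) = 5/33*3 + 8/33*2 + 7/99*3 + 3/11*2 + 14/99*3 + 4/33*3 = 82/33 = 2.4848

2.4848 bits


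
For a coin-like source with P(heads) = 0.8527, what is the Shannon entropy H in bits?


H = -p*log2(p) - (1-p)*log2(1-p). -0.8527*log2(0.8527) = 0.196027; -0.1473*log2(0.1473) = 0.407015. H = 0.196027 + 0.407015 = 0.603

0.603 bits


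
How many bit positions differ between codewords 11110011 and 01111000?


Count differing positions: ^ . . . ^ . ^ ^ = 4 differences

4


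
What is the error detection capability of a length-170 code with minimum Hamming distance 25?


Detection capability = d_min - 1 = 25 - 1 = 24

24 errors


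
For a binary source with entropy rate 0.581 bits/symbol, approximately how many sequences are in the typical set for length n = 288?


log2|A_typical| = nH = 288 * 0.581 = 167.328, so |A_typical| ~ 2^167.328 = 2.348e+50

2.348e+50


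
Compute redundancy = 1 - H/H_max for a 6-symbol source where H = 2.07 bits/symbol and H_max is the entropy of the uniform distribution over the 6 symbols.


H_max = log2(K) = log2(6) = 2.585 bits/symbol. Redundancy = 1 - H/H_max = 1 - 2.07/2.585 = 1 - 0.8008 = 0.1992

0.1992


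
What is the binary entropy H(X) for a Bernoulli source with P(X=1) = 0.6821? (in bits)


H = -p*log2(p) - (1-p)*log2(1-p). -0.6821*log2(0.6821) = 0.376482; -0.3179*log2(0.3179) = 0.525602. H = 0.376482 + 0.525602 = 0.9021

0.9021 bits


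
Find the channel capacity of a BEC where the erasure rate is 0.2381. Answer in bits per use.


C = 1 - epsilon = 1 - 0.2381 = 0.7619

0.7619 bits


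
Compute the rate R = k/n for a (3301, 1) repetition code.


Rate = k/n = 1/3301

1/3301


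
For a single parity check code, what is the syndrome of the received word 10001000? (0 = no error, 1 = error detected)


Syndrome = XOR of all bits = 1 XOR 0 XOR 0 XOR 0 XOR 1 XOR 0 XOR 0 XOR 0 = 0

0


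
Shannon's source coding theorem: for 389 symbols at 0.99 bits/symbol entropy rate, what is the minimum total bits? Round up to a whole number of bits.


Minimum bits >= n * H = 389 * 0.99 = 385.11, rounded up to a whole number of bits = 386

386 bits


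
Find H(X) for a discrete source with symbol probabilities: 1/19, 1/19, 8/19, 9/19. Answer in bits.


H = -sum(p_i * log2(p_i)). Terms: -(1/19)*log2(1/19) = 0.223575; -(1/19)*log2(1/19) = 0.223575; -(8/19)*log2(8/19) = 0.525443; -(9/19)*log2(9/19) = 0.510633. H = 0.223575 + 0.223575 + 0.525443 + 0.510633 = 1.4832

1.4832 bits


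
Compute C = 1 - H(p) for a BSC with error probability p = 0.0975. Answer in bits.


H(p) = -p*log2(p) - (1-p)*log2(1-p) = -0.0975*log2(0.0975) - 0.9025*log2(0.9025) = 0.327449 + 0.133571 = 0.461. C = 1 - H(p) = 1 - 0.461 = 0.539

0.539 bits


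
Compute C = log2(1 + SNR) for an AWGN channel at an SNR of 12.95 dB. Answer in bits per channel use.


SNR_linear = 10^(12.95/10) = 19.7242; C = log2(1 + SNR_linear) = log2(1 + 19.7242) = 4.3732

4.3732 bits/channel use


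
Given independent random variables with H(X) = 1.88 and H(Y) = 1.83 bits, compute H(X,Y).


For independent variables, H(X,Y) = H(X) + H(Y) = 1.88 + 1.83 = 3.71

3.71 bits


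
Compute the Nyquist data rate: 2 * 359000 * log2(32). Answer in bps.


Rate = 2 * B * log2(M) = 2 * 359000 * 5.0 = 3590000.0

3590000.0 bps


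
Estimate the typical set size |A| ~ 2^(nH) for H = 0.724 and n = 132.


log2|A_typical| = nH = 132 * 0.724 = 95.568, so |A_typical| ~ 2^95.568 = 5.873e+28

5.873e+28


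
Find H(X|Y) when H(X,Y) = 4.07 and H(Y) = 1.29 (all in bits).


H(X|Y) = H(X,Y) - H(Y) = 4.07 - 1.29 = 2.78

2.78 bits


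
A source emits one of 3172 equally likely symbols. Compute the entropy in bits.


H = log2(n) = log2(3172) = 11.6312

11.6312 bits


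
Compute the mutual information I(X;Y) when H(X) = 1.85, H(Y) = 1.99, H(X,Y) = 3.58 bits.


I(X;Y) = H(X) + H(Y) - H(X,Y) = 1.85 + 1.99 - 3.58 = 0.26

0.26 bits


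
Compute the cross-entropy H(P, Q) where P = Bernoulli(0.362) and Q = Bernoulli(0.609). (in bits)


H(P,Q) = -p*log2(q) - (1-p)*log2(1-q). -0.362*log2(0.609) = 0.259006; -0.638*log2(0.391) = 0.864337. H(P,Q) = 0.259006 + 0.864337 = 1.1233

1.1233 bits


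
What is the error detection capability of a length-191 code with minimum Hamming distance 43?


Detection capability = d_min - 1 = 43 - 1 = 42

42 errors


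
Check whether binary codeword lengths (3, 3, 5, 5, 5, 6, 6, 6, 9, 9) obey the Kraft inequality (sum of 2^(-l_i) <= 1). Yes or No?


Kraft sum = sum(2^(-l_i)) = 0.3945, need <= 1. Result: satisfied (a binary prefix-free code with these lengths exists)

Yes


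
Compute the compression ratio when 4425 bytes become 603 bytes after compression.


Ratio = original / compressed = 4425 / 603 = 7.3383

7.3383


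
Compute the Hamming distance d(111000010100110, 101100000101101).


Count differing positions: . ^ . ^ . . . ^ . . . ^ . ^ ^ = 6 differences

6


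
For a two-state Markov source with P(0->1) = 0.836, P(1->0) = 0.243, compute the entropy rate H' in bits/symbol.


Stationary distribution: pi_0 = p10/(p01+p10) = 0.2252, pi_1 = 0.7748. Entropy rate H' = pi_0*H(p01) + pi_1*H(p10) = 0.2252*0.6438 + 0.7748*0.8 = 0.7648

0.7648 bits/symbol


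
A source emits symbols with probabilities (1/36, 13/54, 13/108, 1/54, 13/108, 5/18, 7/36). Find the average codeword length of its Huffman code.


Huffman construction (repeatedly merge the two least-probable nodes; each merge adds 1 bit to every symbol beneath it): 1/54 + 1/36 = 5/108; 5/108 + 13/108 = 1/6; 13/108 + 1/6 = 31/108; 7/36 + 13/54 = 47/108; 5/18 + 31/108 = 61/108; 47/108 + 61/108 = 1. Resulting codeword lengths (in the order the probabilities were given): (5, 2, 4, 5, 3, 2, 2). L_avg = sum(p_i * l_i) = 1/36*5 + 13/54*2 + 13/108*4 + 1/54*5 + 13/108*3 + 5/18*2 + 7/36*2 = 5/2 = 2.5

2.5 bits


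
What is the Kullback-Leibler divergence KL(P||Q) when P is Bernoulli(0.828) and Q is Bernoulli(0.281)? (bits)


KL = p*log2(p/q) + (1-p)*log2((1-p)/(1-q)) = 0.828*log2(0.828/0.281) + 0.172*log2(0.172/0.719) = 0.936

0.936 bits


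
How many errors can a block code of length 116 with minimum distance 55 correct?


Correction capability = floor((d-1)/2) = floor((55-1)/2) = 27

27 errors


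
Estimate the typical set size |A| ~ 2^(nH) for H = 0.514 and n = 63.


log2|A_typical| = nH = 63 * 0.514 = 32.382, so |A_typical| ~ 2^32.382 = 5.597e+09

5.597e+09


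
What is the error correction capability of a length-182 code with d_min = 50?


Correction capability = floor((d-1)/2) = floor((50-1)/2) = 24

24 errors


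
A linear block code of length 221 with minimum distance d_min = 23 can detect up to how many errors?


Detection capability = d_min - 1 = 23 - 1 = 22

22 errors


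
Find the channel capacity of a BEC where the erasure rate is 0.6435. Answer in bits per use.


C = 1 - epsilon = 1 - 0.6435 = 0.3565

0.3565 bits


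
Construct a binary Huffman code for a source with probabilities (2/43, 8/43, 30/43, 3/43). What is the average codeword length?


Huffman construction (repeatedly merge the two least-probable nodes; each merge adds 1 bit to every symbol beneath it): 2/43 + 3/43 = 5/43; 5/43 + 8/43 = 13/43; 13/43 + 30/43 = 1. Resulting codeword lengths (in the order the probabilities were given): (3, 2, 1, 3). L_avg = sum(p_i * l_i) = 2/43*3 + 8/43*2 + 30/43*1 + 3/43*3 = 61/43 = 1.4186

1.4186 bits


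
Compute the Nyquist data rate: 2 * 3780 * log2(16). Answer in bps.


Rate = 2 * B * log2(M) = 2 * 3780 * 4.0 = 30240.0

30240.0 bps


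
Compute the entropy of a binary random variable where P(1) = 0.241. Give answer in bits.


H = -p*log2(p) - (1-p)*log2(1-p). -0.241*log2(0.241) = 0.494748; -0.759*log2(0.759) = 0.301952. H = 0.494748 + 0.301952 = 0.7967

0.7967 bits


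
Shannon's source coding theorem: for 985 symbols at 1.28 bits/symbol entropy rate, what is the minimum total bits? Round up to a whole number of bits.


Minimum bits >= n * H = 985 * 1.28 = 1260.8, rounded up to a whole number of bits = 1261

1261 bits


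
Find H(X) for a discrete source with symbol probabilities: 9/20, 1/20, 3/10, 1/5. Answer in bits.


H = -sum(p_i * log2(p_i)). Terms: -(9/20)*log2(9/20) = 0.518401; -(1/20)*log2(1/20) = 0.216096; -(3/10)*log2(3/10) = 0.521090; -(1/5)*log2(1/5) = 0.464386. H = 0.518401 + 0.216096 + 0.521090 + 0.464386 = 1.72

1.72 bits


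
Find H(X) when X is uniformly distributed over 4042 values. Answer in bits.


H = log2(n) = log2(4042) = 11.9809

11.9809 bits


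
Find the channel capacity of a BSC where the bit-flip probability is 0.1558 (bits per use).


H(p) = -p*log2(p) - (1-p)*log2(1-p) = -0.1558*log2(0.1558) - 0.8442*log2(0.8442) = 0.417892 + 0.206275 = 0.6242. C = 1 - H(p) = 1 - 0.6242 = 0.3758

0.3758 bits


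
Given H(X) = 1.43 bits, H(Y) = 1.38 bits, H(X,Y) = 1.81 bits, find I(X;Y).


I(X;Y) = H(X) + H(Y) - H(X,Y) = 1.43 + 1.38 - 1.81 = 1.0

1.0 bits


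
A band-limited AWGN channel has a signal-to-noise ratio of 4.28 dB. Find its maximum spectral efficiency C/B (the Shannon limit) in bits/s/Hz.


SNR_linear = 10^(4.28/10) = 2.6792; C/B = log2(1 + SNR_linear) = log2(1 + 2.6792) = 1.8794

1.8794 bits/s/Hz


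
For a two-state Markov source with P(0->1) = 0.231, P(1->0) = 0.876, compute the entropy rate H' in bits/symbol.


Stationary distribution: pi_0 = p10/(p01+p10) = 0.7913, pi_1 = 0.2087. Entropy rate H' = pi_0*H(p01) + pi_1*H(p10) = 0.7913*0.7798 + 0.2087*0.5408 = 0.7299

0.7299 bits/symbol


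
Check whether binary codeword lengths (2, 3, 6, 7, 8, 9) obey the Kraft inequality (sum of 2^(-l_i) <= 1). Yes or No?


Kraft sum = sum(2^(-l_i)) = 0.4043, need <= 1. Result: satisfied (a binary prefix-free code with these lengths exists)

Yes


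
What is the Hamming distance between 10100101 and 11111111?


Count differing positions: . ^ . ^ ^ . ^ . = 4 differences

4


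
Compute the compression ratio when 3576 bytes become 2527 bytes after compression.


Ratio = original / compressed = 3576 / 2527 = 1.4151

1.4151


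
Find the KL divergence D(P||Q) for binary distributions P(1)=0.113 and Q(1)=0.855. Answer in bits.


KL = p*log2(p/q) + (1-p)*log2((1-p)/(1-q)) = 0.113*log2(0.113/0.855) + 0.887*log2(0.887/0.145) = 1.9877

1.9877 bits


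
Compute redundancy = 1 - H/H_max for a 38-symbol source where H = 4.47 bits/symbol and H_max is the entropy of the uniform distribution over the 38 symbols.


H_max = log2(K) = log2(38) = 5.2479 bits/symbol. Redundancy = 1 - H/H_max = 1 - 4.47/5.2479 = 1 - 0.8518 = 0.1482

0.1482


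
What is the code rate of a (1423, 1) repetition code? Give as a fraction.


Rate = k/n = 1/1423

1/1423


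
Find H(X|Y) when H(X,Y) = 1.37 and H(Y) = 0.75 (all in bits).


H(X|Y) = H(X,Y) - H(Y) = 1.37 - 0.75 = 0.62

0.62 bits


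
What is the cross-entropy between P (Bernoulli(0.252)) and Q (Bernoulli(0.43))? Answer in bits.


H(P,Q) = -p*log2(q) - (1-p)*log2(1-q). -0.252*log2(0.43) = 0.306833; -0.748*log2(0.57) = 0.606603. H(P,Q) = 0.306833 + 0.606603 = 0.9134

0.9134 bits


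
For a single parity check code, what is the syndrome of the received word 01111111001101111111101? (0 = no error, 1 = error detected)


Syndrome = XOR of all bits = 0 XOR 1 XOR 1 XOR 1 XOR 1 XOR 1 XOR 1 XOR 1 XOR 0 XOR 0 XOR 1 XOR 1 XOR 0 XOR 1 XOR 1 XOR 1 XOR 1 XOR 1 XOR 1 XOR 1 XOR 1 XOR 0 XOR 1 = 0

0


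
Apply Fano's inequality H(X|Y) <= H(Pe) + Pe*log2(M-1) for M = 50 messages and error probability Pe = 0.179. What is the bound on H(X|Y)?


H(Pe) = -Pe*log2(Pe) - (1-Pe)*log2(1-Pe) = -0.179*log2(0.179) - 0.821*log2(0.821) = 0.444272 + 0.233612 = 0.6779. Pe*log2(M-1) = 0.179*log2(49) = 1.005033. Bound = H(Pe) + Pe*log2(M-1) = 0.444272 + 0.233612 + 1.005033 = 1.6829

1.6829 bits


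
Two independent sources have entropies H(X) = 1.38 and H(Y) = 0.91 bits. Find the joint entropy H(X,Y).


For independent variables, H(X,Y) = H(X) + H(Y) = 1.38 + 0.91 = 2.29

2.29 bits


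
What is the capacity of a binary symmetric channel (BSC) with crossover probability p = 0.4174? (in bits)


H(p) = -p*log2(p) - (1-p)*log2(1-p) = -0.4174*log2(0.4174) - 0.5826*log2(0.5826) = 0.526132 + 0.454091 = 0.9802. C = 1 - H(p) = 1 - 0.9802 = 0.0198

0.0198 bits


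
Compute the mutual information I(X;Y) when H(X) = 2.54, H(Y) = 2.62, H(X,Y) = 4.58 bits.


I(X;Y) = H(X) + H(Y) - H(X,Y) = 2.54 + 2.62 - 4.58 = 0.58

0.58 bits


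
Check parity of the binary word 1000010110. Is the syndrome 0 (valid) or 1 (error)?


Syndrome = XOR of all bits = 1 XOR 0 XOR 0 XOR 0 XOR 0 XOR 1 XOR 0 XOR 1 XOR 1 XOR 0 = 0

0


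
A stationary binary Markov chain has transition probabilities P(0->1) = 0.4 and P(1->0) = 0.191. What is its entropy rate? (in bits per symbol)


Stationary distribution: pi_0 = p10/(p01+p10) = 0.3232, pi_1 = 0.6768. Entropy rate H' = pi_0*H(p01) + pi_1*H(p10) = 0.3232*0.971 + 0.6768*0.7036 = 0.79

0.79 bits/symbol


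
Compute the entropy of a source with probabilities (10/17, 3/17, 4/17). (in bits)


H = -sum(p_i * log2(p_i)). Terms: -(10/17)*log2(10/17) = 0.450315; -(3/17)*log2(3/17) = 0.441618; -(4/17)*log2(4/17) = 0.491168. H = 0.450315 + 0.441618 + 0.491168 = 1.3831

1.3831 bits


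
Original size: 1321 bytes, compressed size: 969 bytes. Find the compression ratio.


Ratio = original / compressed = 1321 / 969 = 1.3633

1.3633


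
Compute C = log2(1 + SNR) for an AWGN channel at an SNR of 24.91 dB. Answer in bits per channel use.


SNR_linear = 10^(24.91/10) = 309.7419; C = log2(1 + SNR_linear) = log2(1 + 309.7419) = 8.2796

8.2796 bits/channel use


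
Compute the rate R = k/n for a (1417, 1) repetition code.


Rate = k/n = 1/1417

1/1417


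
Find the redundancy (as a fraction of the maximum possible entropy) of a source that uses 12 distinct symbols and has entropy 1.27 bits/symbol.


H_max = log2(K) = log2(12) = 3.585 bits/symbol. Redundancy = 1 - H/H_max = 1 - 1.27/3.585 = 1 - 0.3543 = 0.6457

0.6457


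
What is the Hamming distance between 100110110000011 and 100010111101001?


Count differing positions: . . . ^ . . . . ^ ^ . ^ . ^ . = 5 differences

5


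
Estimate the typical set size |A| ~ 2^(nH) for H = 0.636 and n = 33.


log2|A_typical| = nH = 33 * 0.636 = 20.988, so |A_typical| ~ 2^20.988 = 2.080e+06

2.080e+06


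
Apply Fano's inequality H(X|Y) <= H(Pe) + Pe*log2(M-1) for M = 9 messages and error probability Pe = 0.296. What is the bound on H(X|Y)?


H(Pe) = -Pe*log2(Pe) - (1-Pe)*log2(1-Pe) = -0.296*log2(0.296) - 0.704*log2(0.704) = 0.519874 + 0.356472 = 0.8763. Pe*log2(M-1) = 0.296*log2(8) = 0.888000. Bound = H(Pe) + Pe*log2(M-1) = 0.519874 + 0.356472 + 0.888000 = 1.7643

1.7643 bits


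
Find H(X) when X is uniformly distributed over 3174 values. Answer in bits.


H = log2(n) = log2(3174) = 11.6321

11.6321 bits


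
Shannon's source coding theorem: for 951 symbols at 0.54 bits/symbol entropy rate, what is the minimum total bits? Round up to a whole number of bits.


Minimum bits >= n * H = 951 * 0.54 = 513.54, rounded up to a whole number of bits = 514

514 bits


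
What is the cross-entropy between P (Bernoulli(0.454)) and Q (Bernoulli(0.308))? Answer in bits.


H(P,Q) = -p*log2(q) - (1-p)*log2(1-q). -0.454*log2(0.308) = 0.771345; -0.546*log2(0.692) = 0.290011. H(P,Q) = 0.771345 + 0.290011 = 1.0614

1.0614 bits


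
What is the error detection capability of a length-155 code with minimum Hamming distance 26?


Detection capability = d_min - 1 = 26 - 1 = 25

25 errors


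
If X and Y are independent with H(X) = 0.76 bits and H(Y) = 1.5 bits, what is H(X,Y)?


For independent variables, H(X,Y) = H(X) + H(Y) = 0.76 + 1.5 = 2.26

2.26 bits


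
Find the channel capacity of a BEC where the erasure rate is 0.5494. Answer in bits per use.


C = 1 - epsilon = 1 - 0.5494 = 0.4506

0.4506 bits


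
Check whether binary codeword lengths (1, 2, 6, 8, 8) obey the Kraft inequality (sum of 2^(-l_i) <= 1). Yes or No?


Kraft sum = sum(2^(-l_i)) = 0.7734, need <= 1. Result: satisfied (a binary prefix-free code with these lengths exists)

Yes


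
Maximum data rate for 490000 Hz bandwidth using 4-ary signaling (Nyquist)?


Rate = 2 * B * log2(M) = 2 * 490000 * 2.0 = 1960000.0

1960000.0 bps


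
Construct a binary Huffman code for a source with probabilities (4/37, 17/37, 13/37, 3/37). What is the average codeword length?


Huffman construction (repeatedly merge the two least-probable nodes; each merge adds 1 bit to every symbol beneath it): 3/37 + 4/37 = 7/37; 7/37 + 13/37 = 20/37; 17/37 + 20/37 = 1. Resulting codeword lengths (in the order the probabilities were given): (3, 1, 2, 3). L_avg = sum(p_i * l_i) = 4/37*3 + 17/37*1 + 13/37*2 + 3/37*3 = 64/37 = 1.7297

1.7297 bits


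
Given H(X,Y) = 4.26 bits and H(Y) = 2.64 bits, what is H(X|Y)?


H(X|Y) = H(X,Y) - H(Y) = 4.26 - 2.64 = 1.62

1.62 bits


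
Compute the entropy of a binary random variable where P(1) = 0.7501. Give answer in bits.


H = -p*log2(p) - (1-p)*log2(1-p). -0.7501*log2(0.7501) = 0.311175; -0.2499*log2(0.2499) = 0.499944. H = 0.311175 + 0.499944 = 0.8111

0.8111 bits


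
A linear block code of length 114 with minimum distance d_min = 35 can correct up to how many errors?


Correction capability = floor((d-1)/2) = floor((35-1)/2) = 17

17 errors


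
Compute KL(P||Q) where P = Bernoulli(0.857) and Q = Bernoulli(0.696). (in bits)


KL = p*log2(p/q) + (1-p)*log2((1-p)/(1-q)) = 0.857*log2(0.857/0.696) + 0.143*log2(0.143/0.304) = 0.1017

0.1017 bits


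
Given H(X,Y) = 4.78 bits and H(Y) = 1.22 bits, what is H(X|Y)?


H(X|Y) = H(X,Y) - H(Y) = 4.78 - 1.22 = 3.56

3.56 bits


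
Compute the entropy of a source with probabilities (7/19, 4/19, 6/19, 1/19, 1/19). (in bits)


H = -sum(p_i * log2(p_i)). Terms: -(7/19)*log2(7/19) = 0.530737; -(4/19)*log2(4/19) = 0.473248; -(6/19)*log2(6/19) = 0.525147; -(1/19)*log2(1/19) = 0.223575; -(1/19)*log2(1/19) = 0.223575. H = 0.530737 + 0.473248 + 0.525147 + 0.223575 + 0.223575 = 1.9763

1.9763 bits


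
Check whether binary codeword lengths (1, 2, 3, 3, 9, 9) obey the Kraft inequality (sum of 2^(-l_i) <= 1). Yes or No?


Kraft sum = sum(2^(-l_i)) = 1.0039, need <= 1. Result: violated (a binary prefix-free code with these lengths cannot exist)

No


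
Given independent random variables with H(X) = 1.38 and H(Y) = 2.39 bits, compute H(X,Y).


For independent variables, H(X,Y) = H(X) + H(Y) = 1.38 + 2.39 = 3.77

3.77 bits


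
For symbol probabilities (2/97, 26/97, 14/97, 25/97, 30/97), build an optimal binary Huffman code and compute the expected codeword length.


Huffman construction (repeatedly merge the two least-probable nodes; each merge adds 1 bit to every symbol beneath it): 2/97 + 14/97 = 16/97; 16/97 + 25/97 = 41/97; 26/97 + 30/97 = 56/97; 41/97 + 56/97 = 1. Resulting codeword lengths (in the order the probabilities were given): (3, 2, 3, 2, 2). L_avg = sum(p_i * l_i) = 2/97*3 + 26/97*2 + 14/97*3 + 25/97*2 + 30/97*2 = 210/97 = 2.1649

2.1649 bits


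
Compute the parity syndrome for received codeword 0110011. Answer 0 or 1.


Syndrome = XOR of all bits = 0 XOR 1 XOR 1 XOR 0 XOR 0 XOR 1 XOR 1 = 0

0


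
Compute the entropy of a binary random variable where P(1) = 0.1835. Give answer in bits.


H = -p*log2(p) - (1-p)*log2(1-p). -0.1835*log2(0.1835) = 0.448868; -0.8165*log2(0.8165) = 0.238806. H = 0.448868 + 0.238806 = 0.6877

0.6877 bits


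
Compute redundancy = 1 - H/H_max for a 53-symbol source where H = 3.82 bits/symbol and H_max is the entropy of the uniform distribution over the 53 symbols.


H_max = log2(K) = log2(53) = 5.7279 bits/symbol. Redundancy = 1 - H/H_max = 1 - 3.82/5.7279 = 1 - 0.6669 = 0.3331

0.3331


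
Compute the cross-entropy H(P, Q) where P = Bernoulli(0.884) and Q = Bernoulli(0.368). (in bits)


H(P,Q) = -p*log2(q) - (1-p)*log2(1-q). -0.884*log2(0.368) = 1.274925; -0.116*log2(0.632) = 0.076792. H(P,Q) = 1.274925 + 0.076792 = 1.3517

1.3517 bits


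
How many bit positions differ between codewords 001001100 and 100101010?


Count differing positions: ^ . ^ ^ . . ^ ^ . = 5 differences

5


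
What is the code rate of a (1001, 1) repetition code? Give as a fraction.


Rate = k/n = 1/1001

1/1001


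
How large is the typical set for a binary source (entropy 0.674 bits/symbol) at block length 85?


log2|A_typical| = nH = 85 * 0.674 = 57.29, so |A_typical| ~ 2^57.29 = 1.762e+17

1.762e+17


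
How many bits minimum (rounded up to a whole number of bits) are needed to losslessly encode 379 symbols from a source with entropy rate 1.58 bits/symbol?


Minimum bits >= n * H = 379 * 1.58 = 598.82, rounded up to a whole number of bits = 599

599 bits


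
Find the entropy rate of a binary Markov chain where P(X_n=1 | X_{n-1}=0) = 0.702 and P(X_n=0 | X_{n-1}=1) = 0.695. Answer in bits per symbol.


Stationary distribution: pi_0 = p10/(p01+p10) = 0.4975, pi_1 = 0.5025. Entropy rate H' = pi_0*H(p01) + pi_1*H(p10) = 0.4975*0.8788 + 0.5025*0.8873 = 0.8831

0.8831 bits/symbol


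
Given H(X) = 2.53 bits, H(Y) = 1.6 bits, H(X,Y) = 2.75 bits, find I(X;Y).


I(X;Y) = H(X) + H(Y) - H(X,Y) = 2.53 + 1.6 - 2.75 = 1.38

1.38 bits


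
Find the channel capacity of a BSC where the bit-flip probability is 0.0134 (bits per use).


H(p) = -p*log2(p) - (1-p)*log2(1-p) = -0.0134*log2(0.0134) - 0.9866*log2(0.9866) = 0.083370 + 0.019202 = 0.1026. C = 1 - H(p) = 1 - 0.1026 = 0.8974

0.8974 bits


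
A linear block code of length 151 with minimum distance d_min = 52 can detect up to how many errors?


Detection capability = d_min - 1 = 52 - 1 = 51

51 errors


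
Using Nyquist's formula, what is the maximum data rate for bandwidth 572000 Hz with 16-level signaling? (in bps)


Rate = 2 * B * log2(M) = 2 * 572000 * 4.0 = 4576000.0

4576000.0 bps


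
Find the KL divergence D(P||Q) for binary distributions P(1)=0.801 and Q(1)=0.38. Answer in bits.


KL = p*log2(p/q) + (1-p)*log2((1-p)/(1-q)) = 0.801*log2(0.801/0.38) + 0.199*log2(0.199/0.62) = 0.5355

0.5355 bits


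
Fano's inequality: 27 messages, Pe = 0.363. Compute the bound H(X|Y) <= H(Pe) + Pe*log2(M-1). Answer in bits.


H(Pe) = -Pe*log2(Pe) - (1-Pe)*log2(1-Pe) = -0.363*log2(0.363) - 0.637*log2(0.637) = 0.530691 + 0.414454 = 0.9451. Pe*log2(M-1) = 0.363*log2(26) = 1.706260. Bound = H(Pe) + Pe*log2(M-1) = 0.530691 + 0.414454 + 1.706260 = 2.6514

2.6514 bits


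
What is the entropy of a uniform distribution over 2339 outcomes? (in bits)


H = log2(n) = log2(2339) = 11.1917

11.1917 bits


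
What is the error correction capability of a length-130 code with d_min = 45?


Correction capability = floor((d-1)/2) = floor((45-1)/2) = 22

22 errors


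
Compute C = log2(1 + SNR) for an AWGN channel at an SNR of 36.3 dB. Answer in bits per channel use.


SNR_linear = 10^(36.3/10) = 4265.7952; C = log2(1 + SNR_linear) = log2(1 + 4265.7952) = 12.0589

12.0589 bits/channel use


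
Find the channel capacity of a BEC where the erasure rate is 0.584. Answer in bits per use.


C = 1 - epsilon = 1 - 0.584 = 0.416

0.416 bits


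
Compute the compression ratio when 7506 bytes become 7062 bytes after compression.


Ratio = original / compressed = 7506 / 7062 = 1.0629

1.0629


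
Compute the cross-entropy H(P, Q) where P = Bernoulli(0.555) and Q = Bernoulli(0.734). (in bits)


H(P,Q) = -p*log2(q) - (1-p)*log2(1-q). -0.555*log2(0.734) = 0.247612; -0.445*log2(0.266) = 0.850173. H(P,Q) = 0.247612 + 0.850173 = 1.0978

1.0978 bits


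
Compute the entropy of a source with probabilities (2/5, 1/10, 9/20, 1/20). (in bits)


H = -sum(p_i * log2(p_i)). Terms: -(2/5)*log2(2/5) = 0.528771; -(1/10)*log2(1/10) = 0.332193; -(9/20)*log2(9/20) = 0.518401; -(1/20)*log2(1/20) = 0.216096. H = 0.528771 + 0.332193 + 0.518401 + 0.216096 = 1.5955

1.5955 bits


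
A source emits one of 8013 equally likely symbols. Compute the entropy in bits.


H = log2(n) = log2(8013) = 12.9681

12.9681 bits


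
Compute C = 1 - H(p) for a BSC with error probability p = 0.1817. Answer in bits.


H(p) = -p*log2(p) - (1-p)*log2(1-p) = -0.1817*log2(0.1817) - 0.8183*log2(0.8183) = 0.447049 + 0.236733 = 0.6838. C = 1 - H(p) = 1 - 0.6838 = 0.3162

0.3162 bits


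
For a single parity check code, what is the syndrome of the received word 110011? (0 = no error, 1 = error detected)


Syndrome = XOR of all bits = 1 XOR 1 XOR 0 XOR 0 XOR 1 XOR 1 = 0

0


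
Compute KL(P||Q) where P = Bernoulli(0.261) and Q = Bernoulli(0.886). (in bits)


KL = p*log2(p/q) + (1-p)*log2((1-p)/(1-q)) = 0.261*log2(0.261/0.886) + 0.739*log2(0.739/0.114) = 1.5325

1.5325 bits


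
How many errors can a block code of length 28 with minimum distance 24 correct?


Correction capability = floor((d-1)/2) = floor((24-1)/2) = 11

11 errors


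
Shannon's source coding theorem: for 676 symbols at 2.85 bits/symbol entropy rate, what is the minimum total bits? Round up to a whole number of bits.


Minimum bits >= n * H = 676 * 2.85 = 1926.6, rounded up to a whole number of bits = 1927

1927 bits


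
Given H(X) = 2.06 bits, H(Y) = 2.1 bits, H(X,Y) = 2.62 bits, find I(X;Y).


I(X;Y) = H(X) + H(Y) - H(X,Y) = 2.06 + 2.1 - 2.62 = 1.54

1.54 bits


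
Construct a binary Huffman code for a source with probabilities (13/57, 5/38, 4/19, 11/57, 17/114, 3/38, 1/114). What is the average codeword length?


Huffman construction (repeatedly merge the two least-probable nodes; each merge adds 1 bit to every symbol beneath it): 1/114 + 3/38 = 5/57; 5/57 + 5/38 = 25/114; 17/114 + 11/57 = 13/38; 4/19 + 25/114 = 49/114; 13/57 + 13/38 = 65/114; 49/114 + 65/114 = 1. Resulting codeword lengths (in the order the probabilities were given): (2, 3, 2, 3, 3, 4, 4). L_avg = sum(p_i * l_i) = 13/57*2 + 5/38*3 + 4/19*2 + 11/57*3 + 17/114*3 + 3/38*4 + 1/114*4 = 151/57 = 2.6491

2.6491 bits


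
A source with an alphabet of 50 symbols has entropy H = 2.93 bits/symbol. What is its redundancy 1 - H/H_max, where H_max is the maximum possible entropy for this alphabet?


H_max = log2(K) = log2(50) = 5.6439 bits/symbol. Redundancy = 1 - H/H_max = 1 - 2.93/5.6439 = 1 - 0.5191 = 0.4809

0.4809


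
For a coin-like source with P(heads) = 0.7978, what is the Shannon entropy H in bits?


H = -p*log2(p) - (1-p)*log2(1-p). -0.7978*log2(0.7978) = 0.260004; -0.2022*log2(0.2022) = 0.466303. H = 0.260004 + 0.466303 = 0.7263

0.7263 bits


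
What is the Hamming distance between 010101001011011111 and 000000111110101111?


Count differing positions: . ^ . ^ . ^ ^ ^ . ^ . ^ ^ ^ . . . . = 9 differences

9


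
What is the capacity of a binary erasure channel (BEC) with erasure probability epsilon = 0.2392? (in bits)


C = 1 - epsilon = 1 - 0.2392 = 0.7608

0.7608 bits


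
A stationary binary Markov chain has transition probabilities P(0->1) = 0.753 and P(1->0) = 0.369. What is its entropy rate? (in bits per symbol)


Stationary distribution: pi_0 = p10/(p01+p10) = 0.3289, pi_1 = 0.6711. Entropy rate H' = pi_0*H(p01) + pi_1*H(p10) = 0.3289*0.8065 + 0.6711*0.9499 = 0.9027

0.9027 bits/symbol


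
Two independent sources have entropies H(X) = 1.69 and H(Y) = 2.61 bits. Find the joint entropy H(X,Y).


For independent variables, H(X,Y) = H(X) + H(Y) = 1.69 + 2.61 = 4.3

4.3 bits


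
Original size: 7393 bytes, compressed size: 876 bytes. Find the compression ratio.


Ratio = original / compressed = 7393 / 876 = 8.4395

8.4395


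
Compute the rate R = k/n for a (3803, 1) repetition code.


Rate = k/n = 1/3803

1/3803


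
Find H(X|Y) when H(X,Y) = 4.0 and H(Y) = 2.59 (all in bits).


H(X|Y) = H(X,Y) - H(Y) = 4.0 - 2.59 = 1.41

1.41 bits


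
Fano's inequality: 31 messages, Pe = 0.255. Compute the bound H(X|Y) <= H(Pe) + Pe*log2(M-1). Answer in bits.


H(Pe) = -Pe*log2(Pe) - (1-Pe)*log2(1-Pe) = -0.255*log2(0.255) - 0.745*log2(0.745) = 0.502715 + 0.316392 = 0.8191. Pe*log2(M-1) = 0.255*log2(30) = 1.251257. Bound = H(Pe) + Pe*log2(M-1) = 0.502715 + 0.316392 + 1.251257 = 2.0704

2.0704 bits


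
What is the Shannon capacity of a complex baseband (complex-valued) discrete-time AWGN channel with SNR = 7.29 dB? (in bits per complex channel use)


SNR_linear = 10^(7.29/10) = 5.358; C = log2(1 + SNR_linear) = log2(1 + 5.358) = 2.6686

2.6686 bits/channel use


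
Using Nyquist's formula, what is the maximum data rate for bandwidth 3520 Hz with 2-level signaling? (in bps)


Rate = 2 * B * log2(M) = 2 * 3520 * 1.0 = 7040.0

7040.0 bps


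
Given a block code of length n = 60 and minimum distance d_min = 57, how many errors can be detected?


Detection capability = d_min - 1 = 57 - 1 = 56

56 errors


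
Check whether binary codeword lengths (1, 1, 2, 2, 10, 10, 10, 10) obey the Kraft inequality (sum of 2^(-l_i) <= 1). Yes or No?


Kraft sum = sum(2^(-l_i)) = 1.5039, need <= 1. Result: violated (a binary prefix-free code with these lengths cannot exist)

No


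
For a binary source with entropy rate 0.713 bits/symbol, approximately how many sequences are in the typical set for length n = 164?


log2|A_typical| = nH = 164 * 0.713 = 116.932, so |A_typical| ~ 2^116.932 = 1.585e+35

1.585e+35


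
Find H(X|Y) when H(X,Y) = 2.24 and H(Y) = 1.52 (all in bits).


H(X|Y) = H(X,Y) - H(Y) = 2.24 - 1.52 = 0.72

0.72 bits


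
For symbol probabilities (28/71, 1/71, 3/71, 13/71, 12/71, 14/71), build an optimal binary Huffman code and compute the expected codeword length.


Huffman construction (repeatedly merge the two least-probable nodes; each merge adds 1 bit to every symbol beneath it): 1/71 + 3/71 = 4/71; 4/71 + 12/71 = 16/71; 13/71 + 14/71 = 27/71; 16/71 + 27/71 = 43/71; 28/71 + 43/71 = 1. Resulting codeword lengths (in the order the probabilities were given): (1, 4, 4, 3, 3, 3). L_avg = sum(p_i * l_i) = 28/71*1 + 1/71*4 + 3/71*4 + 13/71*3 + 12/71*3 + 14/71*3 = 161/71 = 2.2676

2.2676 bits
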